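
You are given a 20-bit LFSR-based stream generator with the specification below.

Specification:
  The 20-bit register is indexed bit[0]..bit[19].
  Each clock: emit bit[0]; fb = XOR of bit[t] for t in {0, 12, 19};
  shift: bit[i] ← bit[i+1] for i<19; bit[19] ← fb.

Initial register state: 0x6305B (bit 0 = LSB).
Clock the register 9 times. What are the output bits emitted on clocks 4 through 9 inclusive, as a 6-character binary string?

reg_0 = 0x6305B
clock 1: out=1, reg = 0x3182D
clock 2: out=1, reg = 0x18C16
clock 3: out=0, reg = 0x0C60B
clock 4: out=1, reg = 0x86305
clock 5: out=1, reg = 0x43182
clock 6: out=0, reg = 0xA18C1
clock 7: out=1, reg = 0xD0C60
clock 8: out=0, reg = 0xE8630
clock 9: out=0, reg = 0xF4318

110100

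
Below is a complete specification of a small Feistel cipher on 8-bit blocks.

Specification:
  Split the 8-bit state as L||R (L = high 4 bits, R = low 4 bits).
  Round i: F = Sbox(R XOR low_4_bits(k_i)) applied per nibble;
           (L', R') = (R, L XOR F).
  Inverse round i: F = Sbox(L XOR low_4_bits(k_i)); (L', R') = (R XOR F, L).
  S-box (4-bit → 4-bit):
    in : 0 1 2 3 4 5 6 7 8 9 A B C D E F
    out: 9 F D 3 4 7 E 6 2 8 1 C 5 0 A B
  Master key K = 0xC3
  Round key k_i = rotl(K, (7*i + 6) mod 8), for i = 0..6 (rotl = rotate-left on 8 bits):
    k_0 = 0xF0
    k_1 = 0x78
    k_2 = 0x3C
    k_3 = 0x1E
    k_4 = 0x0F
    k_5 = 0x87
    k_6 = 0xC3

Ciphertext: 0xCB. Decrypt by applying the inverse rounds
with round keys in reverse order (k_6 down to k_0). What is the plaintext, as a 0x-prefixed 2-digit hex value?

s_0 = ciphertext = 0xCB
s_1 = InvRound(s_0, k_6) = 0x0C
s_2 = InvRound(s_1, k_5) = 0xA0
s_3 = InvRound(s_2, k_4) = 0x7A
s_4 = InvRound(s_3, k_3) = 0x27
s_5 = InvRound(s_4, k_2) = 0xD2
s_6 = InvRound(s_5, k_1) = 0x5D
s_7 = InvRound(s_6, k_0) = 0xA5

0xA5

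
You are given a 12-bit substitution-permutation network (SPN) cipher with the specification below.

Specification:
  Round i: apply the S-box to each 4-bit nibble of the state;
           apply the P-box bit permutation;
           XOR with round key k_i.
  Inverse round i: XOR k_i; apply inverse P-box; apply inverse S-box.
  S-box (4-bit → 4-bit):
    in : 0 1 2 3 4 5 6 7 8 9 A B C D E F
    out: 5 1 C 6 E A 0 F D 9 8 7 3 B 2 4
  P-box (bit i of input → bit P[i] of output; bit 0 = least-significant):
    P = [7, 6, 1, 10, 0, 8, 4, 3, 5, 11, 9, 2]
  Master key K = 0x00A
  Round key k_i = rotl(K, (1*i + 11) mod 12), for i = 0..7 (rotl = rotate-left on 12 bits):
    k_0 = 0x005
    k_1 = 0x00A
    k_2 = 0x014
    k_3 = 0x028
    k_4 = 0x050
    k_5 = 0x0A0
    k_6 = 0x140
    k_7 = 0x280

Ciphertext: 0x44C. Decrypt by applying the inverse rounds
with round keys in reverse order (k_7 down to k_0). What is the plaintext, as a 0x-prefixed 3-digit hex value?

0x6F8

s_0 = ciphertext = 0x44C
s_1 = InvRound(s_0, k_7) = 0x2AD
s_2 = InvRound(s_1, k_6) = 0x8DC
s_3 = InvRound(s_2, k_5) = 0xD2E
s_4 = InvRound(s_3, k_4) = 0xD44
s_5 = InvRound(s_4, k_3) = 0xD55
s_6 = InvRound(s_5, k_2) = 0xEC5
s_7 = InvRound(s_6, k_1) = 0x497
s_8 = InvRound(s_7, k_0) = 0x6F8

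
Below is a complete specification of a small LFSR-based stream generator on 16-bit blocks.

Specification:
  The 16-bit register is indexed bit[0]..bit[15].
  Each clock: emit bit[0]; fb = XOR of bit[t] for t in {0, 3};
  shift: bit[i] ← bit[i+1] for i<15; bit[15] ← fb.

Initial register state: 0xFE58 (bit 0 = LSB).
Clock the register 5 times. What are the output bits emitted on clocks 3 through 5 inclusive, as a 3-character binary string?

reg_0 = 0xFE58
clock 1: out=0, reg = 0xFF2C
clock 2: out=0, reg = 0xFF96
clock 3: out=0, reg = 0x7FCB
clock 4: out=1, reg = 0x3FE5
clock 5: out=1, reg = 0x9FF2

011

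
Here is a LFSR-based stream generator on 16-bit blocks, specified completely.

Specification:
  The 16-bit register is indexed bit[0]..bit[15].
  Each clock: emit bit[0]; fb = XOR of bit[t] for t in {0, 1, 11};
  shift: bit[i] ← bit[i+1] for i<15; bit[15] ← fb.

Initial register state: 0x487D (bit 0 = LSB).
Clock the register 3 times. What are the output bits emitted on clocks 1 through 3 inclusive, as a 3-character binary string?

reg_0 = 0x487D
clock 1: out=1, reg = 0x243E
clock 2: out=0, reg = 0x921F
clock 3: out=1, reg = 0x490F

101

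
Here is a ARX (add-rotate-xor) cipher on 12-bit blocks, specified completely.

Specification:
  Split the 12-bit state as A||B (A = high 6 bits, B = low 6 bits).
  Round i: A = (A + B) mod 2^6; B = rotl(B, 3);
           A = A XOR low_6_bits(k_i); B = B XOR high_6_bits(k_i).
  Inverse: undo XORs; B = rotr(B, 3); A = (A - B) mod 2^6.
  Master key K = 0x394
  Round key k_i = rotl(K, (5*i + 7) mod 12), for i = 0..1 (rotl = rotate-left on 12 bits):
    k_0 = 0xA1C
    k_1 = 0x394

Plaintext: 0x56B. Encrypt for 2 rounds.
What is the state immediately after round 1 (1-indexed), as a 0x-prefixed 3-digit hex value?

0x735

s_0 = plaintext = 0x56B
s_1 = Round(s_0, k_0) = 0x735
s_2 = Round(s_1, k_1) = 0x160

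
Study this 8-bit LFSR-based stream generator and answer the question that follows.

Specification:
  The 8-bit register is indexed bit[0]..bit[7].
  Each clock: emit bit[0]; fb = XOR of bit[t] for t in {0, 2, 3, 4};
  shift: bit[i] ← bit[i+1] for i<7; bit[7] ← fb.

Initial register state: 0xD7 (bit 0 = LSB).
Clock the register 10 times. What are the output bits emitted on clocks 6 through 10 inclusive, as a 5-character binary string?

reg_0 = 0xD7
clock 1: out=1, reg = 0xEB
clock 2: out=1, reg = 0x75
clock 3: out=1, reg = 0xBA
clock 4: out=0, reg = 0x5D
clock 5: out=1, reg = 0x2E
clock 6: out=0, reg = 0x17
clock 7: out=1, reg = 0x8B
clock 8: out=1, reg = 0x45
clock 9: out=1, reg = 0x22
clock 10: out=0, reg = 0x11

01110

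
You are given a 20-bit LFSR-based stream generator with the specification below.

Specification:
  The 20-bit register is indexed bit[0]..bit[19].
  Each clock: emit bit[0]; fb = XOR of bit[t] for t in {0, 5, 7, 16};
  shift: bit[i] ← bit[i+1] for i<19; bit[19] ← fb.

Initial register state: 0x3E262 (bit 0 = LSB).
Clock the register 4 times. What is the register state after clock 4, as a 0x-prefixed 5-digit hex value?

reg_0 = 0x3E262
clock 1: out=0, reg = 0x1F131
clock 2: out=1, reg = 0x8F898
clock 3: out=0, reg = 0xC7C4C
clock 4: out=0, reg = 0x63E26

0x63E26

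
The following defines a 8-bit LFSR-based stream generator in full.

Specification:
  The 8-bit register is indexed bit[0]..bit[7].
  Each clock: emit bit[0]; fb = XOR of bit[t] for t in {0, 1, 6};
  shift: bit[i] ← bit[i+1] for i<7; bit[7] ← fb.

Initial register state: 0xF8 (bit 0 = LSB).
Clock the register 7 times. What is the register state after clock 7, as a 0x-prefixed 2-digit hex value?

0x57

reg_0 = 0xF8
clock 1: out=0, reg = 0xFC
clock 2: out=0, reg = 0xFE
clock 3: out=0, reg = 0x7F
clock 4: out=1, reg = 0xBF
clock 5: out=1, reg = 0x5F
clock 6: out=1, reg = 0xAF
clock 7: out=1, reg = 0x57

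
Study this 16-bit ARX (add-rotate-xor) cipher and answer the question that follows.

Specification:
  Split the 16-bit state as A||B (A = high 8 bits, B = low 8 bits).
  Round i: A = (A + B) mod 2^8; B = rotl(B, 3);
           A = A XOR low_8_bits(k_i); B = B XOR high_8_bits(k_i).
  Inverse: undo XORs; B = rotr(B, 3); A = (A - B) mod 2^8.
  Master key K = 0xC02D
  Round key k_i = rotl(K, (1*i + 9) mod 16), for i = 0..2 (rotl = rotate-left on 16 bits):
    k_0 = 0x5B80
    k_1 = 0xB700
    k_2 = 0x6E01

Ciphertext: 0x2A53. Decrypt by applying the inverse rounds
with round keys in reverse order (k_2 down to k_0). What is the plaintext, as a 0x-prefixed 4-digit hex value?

s_0 = ciphertext = 0x2A53
s_1 = InvRound(s_0, k_2) = 0x84A7
s_2 = InvRound(s_1, k_1) = 0x8202
s_3 = InvRound(s_2, k_0) = 0xD72B

0xD72B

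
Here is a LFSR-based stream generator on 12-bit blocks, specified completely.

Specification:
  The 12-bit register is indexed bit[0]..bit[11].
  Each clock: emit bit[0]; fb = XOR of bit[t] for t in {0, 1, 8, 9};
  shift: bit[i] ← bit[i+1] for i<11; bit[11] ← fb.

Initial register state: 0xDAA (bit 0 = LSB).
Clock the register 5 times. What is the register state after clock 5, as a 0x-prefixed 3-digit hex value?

0xA6D

reg_0 = 0xDAA
clock 1: out=0, reg = 0x6D5
clock 2: out=1, reg = 0x36A
clock 3: out=0, reg = 0x9B5
clock 4: out=1, reg = 0x4DA
clock 5: out=0, reg = 0xA6D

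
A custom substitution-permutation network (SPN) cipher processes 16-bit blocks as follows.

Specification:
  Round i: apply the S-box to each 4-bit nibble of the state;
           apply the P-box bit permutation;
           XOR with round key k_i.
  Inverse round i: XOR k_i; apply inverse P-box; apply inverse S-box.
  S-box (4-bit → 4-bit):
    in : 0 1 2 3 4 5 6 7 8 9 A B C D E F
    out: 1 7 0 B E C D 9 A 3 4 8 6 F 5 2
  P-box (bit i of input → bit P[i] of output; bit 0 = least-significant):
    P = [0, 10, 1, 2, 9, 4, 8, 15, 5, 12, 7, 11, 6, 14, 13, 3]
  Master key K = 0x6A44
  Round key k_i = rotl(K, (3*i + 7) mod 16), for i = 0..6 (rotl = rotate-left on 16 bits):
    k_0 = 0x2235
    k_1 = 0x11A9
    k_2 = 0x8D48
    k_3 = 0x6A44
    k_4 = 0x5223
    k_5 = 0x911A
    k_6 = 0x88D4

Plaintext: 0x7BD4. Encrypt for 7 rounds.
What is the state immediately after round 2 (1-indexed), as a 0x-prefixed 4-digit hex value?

0xAA0D

s_0 = plaintext = 0x7BD4
s_1 = Round(s_0, k_0) = 0xAD6B
s_2 = Round(s_1, k_1) = 0xAA0D
s_3 = Round(s_2, k_2) = 0xABCF
s_4 = Round(s_3, k_3) = 0x4754
s_5 = Round(s_4, k_4) = 0xBF0D
s_6 = Round(s_5, k_5) = 0x8715
s_7 = Round(s_6, k_6) = 0xC3EA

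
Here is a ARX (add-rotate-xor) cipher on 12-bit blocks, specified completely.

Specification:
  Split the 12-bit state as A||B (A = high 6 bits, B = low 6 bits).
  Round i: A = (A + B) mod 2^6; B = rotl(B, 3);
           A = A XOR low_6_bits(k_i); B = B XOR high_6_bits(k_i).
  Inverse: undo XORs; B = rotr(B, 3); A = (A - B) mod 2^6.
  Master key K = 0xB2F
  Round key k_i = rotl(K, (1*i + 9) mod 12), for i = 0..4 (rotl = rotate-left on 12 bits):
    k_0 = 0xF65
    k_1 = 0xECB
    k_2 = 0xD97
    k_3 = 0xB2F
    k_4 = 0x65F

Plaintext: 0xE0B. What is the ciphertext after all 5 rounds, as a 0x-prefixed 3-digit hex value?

s_0 = plaintext = 0xE0B
s_1 = Round(s_0, k_0) = 0x9A4
s_2 = Round(s_1, k_1) = 0x05F
s_3 = Round(s_2, k_2) = 0xDCD
s_4 = Round(s_3, k_3) = 0xAC5
s_5 = Round(s_4, k_4) = 0xBF1

0xBF1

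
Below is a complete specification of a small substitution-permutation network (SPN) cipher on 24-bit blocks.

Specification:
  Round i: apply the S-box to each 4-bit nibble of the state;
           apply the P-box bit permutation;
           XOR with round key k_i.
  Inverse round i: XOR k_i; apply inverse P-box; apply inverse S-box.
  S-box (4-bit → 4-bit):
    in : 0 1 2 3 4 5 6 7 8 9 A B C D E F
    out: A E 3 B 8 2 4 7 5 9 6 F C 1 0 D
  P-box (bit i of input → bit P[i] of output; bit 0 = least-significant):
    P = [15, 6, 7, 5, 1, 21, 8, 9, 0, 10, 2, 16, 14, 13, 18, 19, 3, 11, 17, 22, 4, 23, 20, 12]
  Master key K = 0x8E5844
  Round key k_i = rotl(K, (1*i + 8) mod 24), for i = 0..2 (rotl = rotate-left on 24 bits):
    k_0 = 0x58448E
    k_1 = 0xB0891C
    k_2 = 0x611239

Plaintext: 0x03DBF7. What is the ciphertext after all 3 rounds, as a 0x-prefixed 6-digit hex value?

0x3042C4

s_0 = plaintext = 0x03DBF7
s_1 = Round(s_0, k_0) = 0x999B41
s_2 = Round(s_1, k_1) = 0xF9DFE1
s_3 = Round(s_2, k_2) = 0x3042C4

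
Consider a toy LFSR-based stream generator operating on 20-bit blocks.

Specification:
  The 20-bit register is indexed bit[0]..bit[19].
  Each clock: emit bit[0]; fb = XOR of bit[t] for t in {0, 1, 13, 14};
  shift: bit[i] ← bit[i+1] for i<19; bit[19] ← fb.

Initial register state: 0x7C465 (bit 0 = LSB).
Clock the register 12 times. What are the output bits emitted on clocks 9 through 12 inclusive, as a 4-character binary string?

reg_0 = 0x7C465
clock 1: out=1, reg = 0x3E232
clock 2: out=0, reg = 0x9F119
clock 3: out=1, reg = 0xCF88C
clock 4: out=0, reg = 0x67C46
clock 5: out=0, reg = 0xB3E23
clock 6: out=1, reg = 0xD9F11
clock 7: out=1, reg = 0xECF88
clock 8: out=0, reg = 0xF67C4
clock 9: out=0, reg = 0x7B3E2
clock 10: out=0, reg = 0x3D9F1
clock 11: out=1, reg = 0x1ECF8
clock 12: out=0, reg = 0x0F67C

0010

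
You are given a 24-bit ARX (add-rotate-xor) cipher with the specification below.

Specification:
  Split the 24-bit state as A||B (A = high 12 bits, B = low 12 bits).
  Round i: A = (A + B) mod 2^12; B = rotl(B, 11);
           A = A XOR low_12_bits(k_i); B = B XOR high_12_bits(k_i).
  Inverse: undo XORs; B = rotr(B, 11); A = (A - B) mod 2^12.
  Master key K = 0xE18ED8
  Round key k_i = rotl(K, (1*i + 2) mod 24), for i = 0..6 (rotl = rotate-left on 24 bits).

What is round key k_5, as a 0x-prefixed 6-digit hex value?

0xC76C70

K = 0xE18ED8
k_0 = rotl(K, (1*0+2) mod 24) = rotl(K, 2) = 0x863B63
k_1 = rotl(K, (1*1+2) mod 24) = rotl(K, 3) = 0x0C76C7
k_2 = rotl(K, (1*2+2) mod 24) = rotl(K, 4) = 0x18ED8E
k_3 = rotl(K, (1*3+2) mod 24) = rotl(K, 5) = 0x31DB1C
k_4 = rotl(K, (1*4+2) mod 24) = rotl(K, 6) = 0x63B638
k_5 = rotl(K, (1*5+2) mod 24) = rotl(K, 7) = 0xC76C70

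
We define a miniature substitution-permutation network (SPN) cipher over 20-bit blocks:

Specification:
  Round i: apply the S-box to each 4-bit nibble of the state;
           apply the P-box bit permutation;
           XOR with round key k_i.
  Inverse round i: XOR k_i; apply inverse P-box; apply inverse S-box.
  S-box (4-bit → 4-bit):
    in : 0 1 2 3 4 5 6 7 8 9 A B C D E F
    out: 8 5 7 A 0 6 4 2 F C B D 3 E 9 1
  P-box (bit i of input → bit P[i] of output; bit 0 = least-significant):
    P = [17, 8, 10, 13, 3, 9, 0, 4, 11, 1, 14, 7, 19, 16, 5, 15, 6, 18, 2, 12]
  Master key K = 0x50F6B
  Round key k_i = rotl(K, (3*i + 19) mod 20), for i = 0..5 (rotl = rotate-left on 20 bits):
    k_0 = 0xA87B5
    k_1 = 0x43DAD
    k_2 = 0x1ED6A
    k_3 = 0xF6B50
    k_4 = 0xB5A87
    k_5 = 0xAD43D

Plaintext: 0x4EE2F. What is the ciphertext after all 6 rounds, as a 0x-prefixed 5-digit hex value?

0x7F7CD

s_0 = plaintext = 0x4EE2F
s_1 = Round(s_0, k_0) = 0x00D3C
s_2 = Round(s_1, k_1) = 0x6EE3F
s_3 = Round(s_2, k_2) = 0xB67FE
s_4 = Round(s_3, k_3) = 0xD5B3E
s_5 = Round(s_4, k_4) = 0xC2033
s_6 = Round(s_5, k_5) = 0x7F7CD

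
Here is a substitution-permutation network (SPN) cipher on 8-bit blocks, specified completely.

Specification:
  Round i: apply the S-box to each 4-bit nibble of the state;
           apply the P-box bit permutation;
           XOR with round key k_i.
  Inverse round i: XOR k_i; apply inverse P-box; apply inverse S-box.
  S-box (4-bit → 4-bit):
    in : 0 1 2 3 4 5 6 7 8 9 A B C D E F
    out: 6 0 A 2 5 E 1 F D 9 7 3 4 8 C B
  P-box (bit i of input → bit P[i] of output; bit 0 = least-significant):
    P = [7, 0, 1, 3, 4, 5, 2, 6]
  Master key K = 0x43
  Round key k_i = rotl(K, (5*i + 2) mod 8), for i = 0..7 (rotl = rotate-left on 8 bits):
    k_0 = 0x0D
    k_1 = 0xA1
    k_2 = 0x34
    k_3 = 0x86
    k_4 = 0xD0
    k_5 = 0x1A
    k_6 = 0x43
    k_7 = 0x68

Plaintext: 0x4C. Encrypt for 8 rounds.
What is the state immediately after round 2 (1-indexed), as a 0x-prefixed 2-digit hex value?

0x20

s_0 = plaintext = 0x4C
s_1 = Round(s_0, k_0) = 0x1B
s_2 = Round(s_1, k_1) = 0x20
s_3 = Round(s_2, k_2) = 0x57
s_4 = Round(s_3, k_3) = 0x69
s_5 = Round(s_4, k_4) = 0x48
s_6 = Round(s_5, k_5) = 0x84
s_7 = Round(s_6, k_6) = 0x95
s_8 = Round(s_7, k_7) = 0x33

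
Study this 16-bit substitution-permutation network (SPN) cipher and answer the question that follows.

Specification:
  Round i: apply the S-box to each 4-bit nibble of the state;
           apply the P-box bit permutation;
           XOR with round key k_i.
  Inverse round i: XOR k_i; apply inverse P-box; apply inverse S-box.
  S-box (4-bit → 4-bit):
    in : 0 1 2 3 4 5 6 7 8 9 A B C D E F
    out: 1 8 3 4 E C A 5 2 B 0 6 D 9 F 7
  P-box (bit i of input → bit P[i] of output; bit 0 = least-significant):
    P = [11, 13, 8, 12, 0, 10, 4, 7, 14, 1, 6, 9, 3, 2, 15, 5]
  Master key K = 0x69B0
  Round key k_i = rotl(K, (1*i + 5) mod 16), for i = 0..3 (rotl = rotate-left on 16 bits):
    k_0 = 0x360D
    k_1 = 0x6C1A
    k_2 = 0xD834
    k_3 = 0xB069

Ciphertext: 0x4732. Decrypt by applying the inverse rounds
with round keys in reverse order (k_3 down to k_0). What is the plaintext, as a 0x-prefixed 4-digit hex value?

s_0 = ciphertext = 0x4732
s_1 = InvRound(s_0, k_3) = 0x7EF4
s_2 = InvRound(s_1, k_2) = 0x3568
s_3 = InvRound(s_2, k_1) = 0x1F3C
s_4 = InvRound(s_3, k_0) = 0x1A7F

0x1A7F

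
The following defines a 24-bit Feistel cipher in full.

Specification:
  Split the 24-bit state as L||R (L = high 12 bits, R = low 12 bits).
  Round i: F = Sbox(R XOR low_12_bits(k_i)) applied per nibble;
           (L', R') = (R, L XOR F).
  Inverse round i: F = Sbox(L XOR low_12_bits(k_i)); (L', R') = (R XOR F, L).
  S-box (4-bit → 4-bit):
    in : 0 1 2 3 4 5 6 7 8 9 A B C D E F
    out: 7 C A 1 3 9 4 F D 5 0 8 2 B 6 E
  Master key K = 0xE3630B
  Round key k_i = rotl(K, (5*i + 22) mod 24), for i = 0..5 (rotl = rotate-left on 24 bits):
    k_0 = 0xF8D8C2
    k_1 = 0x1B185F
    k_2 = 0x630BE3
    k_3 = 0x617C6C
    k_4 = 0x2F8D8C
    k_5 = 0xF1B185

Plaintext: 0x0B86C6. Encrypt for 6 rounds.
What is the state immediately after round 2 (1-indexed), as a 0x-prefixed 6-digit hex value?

0x6CB095

s_0 = plaintext = 0x0B86C6
s_1 = Round(s_0, k_0) = 0x6C66CB
s_2 = Round(s_1, k_1) = 0x6CB095
s_3 = Round(s_2, k_2) = 0x095E3F
s_4 = Round(s_3, k_3) = 0xE3FA04
s_5 = Round(s_4, k_4) = 0xA041E2
s_6 = Round(s_5, k_5) = 0x1E2D4B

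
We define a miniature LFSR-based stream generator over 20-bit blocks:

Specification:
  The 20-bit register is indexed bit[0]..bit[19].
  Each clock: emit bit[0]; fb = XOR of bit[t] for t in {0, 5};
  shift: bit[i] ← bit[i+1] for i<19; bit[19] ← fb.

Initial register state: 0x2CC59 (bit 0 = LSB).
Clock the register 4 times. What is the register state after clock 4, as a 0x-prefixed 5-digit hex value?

0xB2CC5

reg_0 = 0x2CC59
clock 1: out=1, reg = 0x9662C
clock 2: out=0, reg = 0xCB316
clock 3: out=0, reg = 0x6598B
clock 4: out=1, reg = 0xB2CC5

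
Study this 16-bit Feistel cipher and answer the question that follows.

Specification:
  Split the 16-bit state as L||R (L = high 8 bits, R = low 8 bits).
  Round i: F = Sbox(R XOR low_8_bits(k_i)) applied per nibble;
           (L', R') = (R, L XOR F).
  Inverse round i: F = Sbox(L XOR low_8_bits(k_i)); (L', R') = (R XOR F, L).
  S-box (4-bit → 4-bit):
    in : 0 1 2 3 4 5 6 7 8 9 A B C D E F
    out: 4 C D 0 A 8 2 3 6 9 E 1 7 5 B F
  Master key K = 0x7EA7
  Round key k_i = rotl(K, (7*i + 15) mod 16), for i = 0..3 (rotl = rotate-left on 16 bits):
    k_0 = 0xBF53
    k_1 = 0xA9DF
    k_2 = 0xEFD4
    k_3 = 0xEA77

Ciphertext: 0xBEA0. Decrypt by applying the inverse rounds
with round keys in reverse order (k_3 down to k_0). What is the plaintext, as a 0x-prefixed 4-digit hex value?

0x7F03

s_0 = ciphertext = 0xBEA0
s_1 = InvRound(s_0, k_3) = 0xD9BE
s_2 = InvRound(s_1, k_2) = 0xFBD9
s_3 = InvRound(s_2, k_1) = 0x03FB
s_4 = InvRound(s_3, k_0) = 0x7F03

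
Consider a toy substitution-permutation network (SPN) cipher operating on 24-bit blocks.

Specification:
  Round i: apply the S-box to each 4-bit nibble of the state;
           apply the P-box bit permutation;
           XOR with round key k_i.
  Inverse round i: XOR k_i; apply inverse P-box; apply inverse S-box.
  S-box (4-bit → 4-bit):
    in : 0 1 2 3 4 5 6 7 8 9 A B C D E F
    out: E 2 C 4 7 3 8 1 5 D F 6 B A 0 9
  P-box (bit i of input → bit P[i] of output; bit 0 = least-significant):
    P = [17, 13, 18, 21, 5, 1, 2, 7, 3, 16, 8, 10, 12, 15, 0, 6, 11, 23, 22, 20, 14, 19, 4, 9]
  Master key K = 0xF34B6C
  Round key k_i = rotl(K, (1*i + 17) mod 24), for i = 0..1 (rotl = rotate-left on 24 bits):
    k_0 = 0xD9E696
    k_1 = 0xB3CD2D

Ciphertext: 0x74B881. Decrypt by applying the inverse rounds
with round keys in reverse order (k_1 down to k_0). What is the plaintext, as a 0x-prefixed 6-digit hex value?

s_0 = ciphertext = 0x74B881
s_1 = InvRound(s_0, k_1) = 0x7B7A94
s_2 = InvRound(s_1, k_0) = 0xE5561F

0xE5561F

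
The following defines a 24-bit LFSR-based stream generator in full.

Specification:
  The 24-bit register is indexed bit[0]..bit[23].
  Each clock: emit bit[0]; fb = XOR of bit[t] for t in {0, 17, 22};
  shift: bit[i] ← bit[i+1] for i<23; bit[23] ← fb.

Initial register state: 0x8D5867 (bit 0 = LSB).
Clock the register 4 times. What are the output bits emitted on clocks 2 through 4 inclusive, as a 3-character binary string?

reg_0 = 0x8D5867
clock 1: out=1, reg = 0xC6AC33
clock 2: out=1, reg = 0xE35619
clock 3: out=1, reg = 0xF1AB0C
clock 4: out=0, reg = 0xF8D586

110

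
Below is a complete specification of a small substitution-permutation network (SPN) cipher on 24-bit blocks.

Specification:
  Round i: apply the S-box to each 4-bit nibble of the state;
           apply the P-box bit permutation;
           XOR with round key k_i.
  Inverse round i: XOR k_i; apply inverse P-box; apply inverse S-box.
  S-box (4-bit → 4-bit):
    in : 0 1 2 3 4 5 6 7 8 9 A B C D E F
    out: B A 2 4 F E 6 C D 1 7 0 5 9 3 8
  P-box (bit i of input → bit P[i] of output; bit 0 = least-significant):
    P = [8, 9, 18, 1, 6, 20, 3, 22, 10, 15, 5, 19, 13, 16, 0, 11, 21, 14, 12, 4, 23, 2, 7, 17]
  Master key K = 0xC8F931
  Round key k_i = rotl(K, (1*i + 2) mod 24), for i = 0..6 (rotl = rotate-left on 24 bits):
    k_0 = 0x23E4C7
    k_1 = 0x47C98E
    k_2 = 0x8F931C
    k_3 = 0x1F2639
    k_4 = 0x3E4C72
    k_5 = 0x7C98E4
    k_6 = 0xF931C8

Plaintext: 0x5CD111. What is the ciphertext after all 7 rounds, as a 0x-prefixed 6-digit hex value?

0x31E629

s_0 = plaintext = 0x5CD111
s_1 = Round(s_0, k_0) = 0x595E41
s_2 = Round(s_1, k_1) = 0x344741
s_3 = Round(s_2, k_2) = 0xF6E9E7
s_4 = Round(s_3, k_3) = 0x08527B
s_5 = Round(s_4, k_4) = 0xDDD46F
s_6 = Round(s_5, k_5) = 0xC634DE
s_7 = Round(s_6, k_6) = 0x31E629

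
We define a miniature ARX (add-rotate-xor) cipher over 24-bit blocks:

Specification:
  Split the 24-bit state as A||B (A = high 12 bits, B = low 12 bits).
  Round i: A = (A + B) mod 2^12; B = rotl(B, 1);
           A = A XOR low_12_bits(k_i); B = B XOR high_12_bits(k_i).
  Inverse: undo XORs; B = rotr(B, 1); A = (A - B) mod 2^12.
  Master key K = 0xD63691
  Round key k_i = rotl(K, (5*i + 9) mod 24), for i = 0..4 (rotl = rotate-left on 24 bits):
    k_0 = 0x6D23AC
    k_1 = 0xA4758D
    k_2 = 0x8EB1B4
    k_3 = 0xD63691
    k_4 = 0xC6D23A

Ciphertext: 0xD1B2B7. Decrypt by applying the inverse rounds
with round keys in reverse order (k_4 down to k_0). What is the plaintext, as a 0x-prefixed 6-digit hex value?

s_0 = ciphertext = 0xD1B2B7
s_1 = InvRound(s_0, k_4) = 0x7B476D
s_2 = InvRound(s_1, k_3) = 0xC1E507
s_3 = InvRound(s_2, k_2) = 0x6B46F6
s_4 = InvRound(s_3, k_1) = 0x4E1E58
s_5 = InvRound(s_4, k_0) = 0x308445

0x308445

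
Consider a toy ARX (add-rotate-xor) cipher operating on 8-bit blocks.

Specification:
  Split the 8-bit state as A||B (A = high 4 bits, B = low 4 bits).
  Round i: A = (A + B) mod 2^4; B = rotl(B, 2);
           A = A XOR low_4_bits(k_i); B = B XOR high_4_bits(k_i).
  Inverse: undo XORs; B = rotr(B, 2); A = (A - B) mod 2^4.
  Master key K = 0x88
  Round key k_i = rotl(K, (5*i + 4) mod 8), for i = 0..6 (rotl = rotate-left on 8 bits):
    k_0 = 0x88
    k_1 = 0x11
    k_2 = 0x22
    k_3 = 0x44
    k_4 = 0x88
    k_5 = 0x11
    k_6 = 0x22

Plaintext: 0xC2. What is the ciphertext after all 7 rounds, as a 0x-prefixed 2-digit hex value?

s_0 = plaintext = 0xC2
s_1 = Round(s_0, k_0) = 0x60
s_2 = Round(s_1, k_1) = 0x71
s_3 = Round(s_2, k_2) = 0xA6
s_4 = Round(s_3, k_3) = 0x4D
s_5 = Round(s_4, k_4) = 0x9F
s_6 = Round(s_5, k_5) = 0x9E
s_7 = Round(s_6, k_6) = 0x59

0x59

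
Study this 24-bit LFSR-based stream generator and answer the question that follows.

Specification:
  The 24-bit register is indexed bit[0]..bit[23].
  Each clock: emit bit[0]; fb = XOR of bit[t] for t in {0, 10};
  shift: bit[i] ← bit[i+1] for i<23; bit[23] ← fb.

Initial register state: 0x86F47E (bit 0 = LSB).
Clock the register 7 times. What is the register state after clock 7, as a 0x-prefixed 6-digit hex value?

0x870DE8

reg_0 = 0x86F47E
clock 1: out=0, reg = 0xC37A3F
clock 2: out=1, reg = 0xE1BD1F
clock 3: out=1, reg = 0x70DE8F
clock 4: out=1, reg = 0x386F47
clock 5: out=1, reg = 0x1C37A3
clock 6: out=1, reg = 0x0E1BD1
clock 7: out=1, reg = 0x870DE8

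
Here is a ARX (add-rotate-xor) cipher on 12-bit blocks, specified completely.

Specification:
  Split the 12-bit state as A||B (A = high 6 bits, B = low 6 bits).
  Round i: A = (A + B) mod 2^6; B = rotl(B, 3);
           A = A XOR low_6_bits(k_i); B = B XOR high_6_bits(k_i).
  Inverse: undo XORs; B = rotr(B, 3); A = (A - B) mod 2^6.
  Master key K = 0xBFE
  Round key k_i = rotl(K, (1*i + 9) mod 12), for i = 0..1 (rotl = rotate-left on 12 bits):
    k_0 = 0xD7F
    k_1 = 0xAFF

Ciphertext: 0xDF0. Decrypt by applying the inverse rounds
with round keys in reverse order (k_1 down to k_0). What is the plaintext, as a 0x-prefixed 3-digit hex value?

0x775

s_0 = ciphertext = 0xDF0
s_1 = InvRound(s_0, k_1) = 0xB5B
s_2 = InvRound(s_1, k_0) = 0x775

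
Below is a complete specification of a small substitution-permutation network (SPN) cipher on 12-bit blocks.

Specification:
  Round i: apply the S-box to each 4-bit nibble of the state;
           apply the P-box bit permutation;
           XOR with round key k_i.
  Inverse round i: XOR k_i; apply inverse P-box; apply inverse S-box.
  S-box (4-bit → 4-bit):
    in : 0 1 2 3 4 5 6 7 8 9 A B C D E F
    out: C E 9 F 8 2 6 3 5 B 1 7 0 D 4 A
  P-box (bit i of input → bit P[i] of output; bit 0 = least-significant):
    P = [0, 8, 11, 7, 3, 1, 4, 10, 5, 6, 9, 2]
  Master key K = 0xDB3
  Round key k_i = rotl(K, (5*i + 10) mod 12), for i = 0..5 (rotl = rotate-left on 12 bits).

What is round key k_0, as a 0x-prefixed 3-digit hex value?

0xF6C

K = 0xDB3
k_0 = rotl(K, (5*0+10) mod 12) = rotl(K, 10) = 0xF6C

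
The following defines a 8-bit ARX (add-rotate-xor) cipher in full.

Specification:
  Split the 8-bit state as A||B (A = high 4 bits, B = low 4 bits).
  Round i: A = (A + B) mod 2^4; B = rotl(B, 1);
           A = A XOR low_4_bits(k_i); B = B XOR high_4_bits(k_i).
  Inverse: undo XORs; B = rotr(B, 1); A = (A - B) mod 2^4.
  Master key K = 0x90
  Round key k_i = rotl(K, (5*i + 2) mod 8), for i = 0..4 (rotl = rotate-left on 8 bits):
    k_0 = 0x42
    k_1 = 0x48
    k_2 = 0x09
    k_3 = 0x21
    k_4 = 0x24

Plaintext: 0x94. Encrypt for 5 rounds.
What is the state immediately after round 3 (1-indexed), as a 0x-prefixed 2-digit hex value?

0x9B

s_0 = plaintext = 0x94
s_1 = Round(s_0, k_0) = 0xFC
s_2 = Round(s_1, k_1) = 0x3D
s_3 = Round(s_2, k_2) = 0x9B
s_4 = Round(s_3, k_3) = 0x55
s_5 = Round(s_4, k_4) = 0xE8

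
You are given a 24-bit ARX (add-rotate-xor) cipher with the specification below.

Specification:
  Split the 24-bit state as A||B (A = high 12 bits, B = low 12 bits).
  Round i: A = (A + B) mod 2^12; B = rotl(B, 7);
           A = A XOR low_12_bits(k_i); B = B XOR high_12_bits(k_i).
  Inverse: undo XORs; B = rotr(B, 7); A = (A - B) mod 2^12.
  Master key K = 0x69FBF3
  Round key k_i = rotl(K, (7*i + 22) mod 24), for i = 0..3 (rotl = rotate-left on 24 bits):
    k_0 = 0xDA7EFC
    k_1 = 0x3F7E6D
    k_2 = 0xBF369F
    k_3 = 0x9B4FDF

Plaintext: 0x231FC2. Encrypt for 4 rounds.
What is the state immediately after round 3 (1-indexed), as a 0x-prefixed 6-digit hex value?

0x20930B

s_0 = plaintext = 0x231FC2
s_1 = Round(s_0, k_0) = 0xF0FCD9
s_2 = Round(s_1, k_1) = 0x585F11
s_3 = Round(s_2, k_2) = 0x20930B
s_4 = Round(s_3, k_3) = 0xACBC2C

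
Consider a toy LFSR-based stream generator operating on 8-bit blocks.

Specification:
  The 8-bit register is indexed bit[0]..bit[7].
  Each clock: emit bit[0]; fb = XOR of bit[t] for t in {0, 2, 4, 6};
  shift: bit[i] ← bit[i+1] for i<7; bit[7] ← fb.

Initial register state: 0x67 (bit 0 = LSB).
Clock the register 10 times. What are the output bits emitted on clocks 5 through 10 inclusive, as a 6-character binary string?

reg_0 = 0x67
clock 1: out=1, reg = 0xB3
clock 2: out=1, reg = 0x59
clock 3: out=1, reg = 0xAC
clock 4: out=0, reg = 0xD6
clock 5: out=0, reg = 0xEB
clock 6: out=1, reg = 0x75
clock 7: out=1, reg = 0x3A
clock 8: out=0, reg = 0x9D
clock 9: out=1, reg = 0xCE
clock 10: out=0, reg = 0x67

011010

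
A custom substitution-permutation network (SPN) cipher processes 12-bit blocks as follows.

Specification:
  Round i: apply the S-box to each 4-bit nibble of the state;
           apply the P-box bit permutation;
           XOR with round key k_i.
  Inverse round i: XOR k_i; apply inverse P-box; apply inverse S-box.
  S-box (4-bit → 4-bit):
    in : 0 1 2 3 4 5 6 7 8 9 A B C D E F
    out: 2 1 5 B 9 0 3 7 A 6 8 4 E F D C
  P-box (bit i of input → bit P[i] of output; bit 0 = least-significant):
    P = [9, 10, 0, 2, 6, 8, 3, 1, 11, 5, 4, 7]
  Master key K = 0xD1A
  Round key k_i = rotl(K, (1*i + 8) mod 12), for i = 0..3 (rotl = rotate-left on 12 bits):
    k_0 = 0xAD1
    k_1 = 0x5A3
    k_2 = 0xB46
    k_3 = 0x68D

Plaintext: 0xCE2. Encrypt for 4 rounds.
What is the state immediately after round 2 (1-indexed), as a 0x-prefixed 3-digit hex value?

0x54F

s_0 = plaintext = 0xCE2
s_1 = Round(s_0, k_0) = 0x82A
s_2 = Round(s_1, k_1) = 0x54F
s_3 = Round(s_2, k_2) = 0xB01
s_4 = Round(s_3, k_3) = 0x59D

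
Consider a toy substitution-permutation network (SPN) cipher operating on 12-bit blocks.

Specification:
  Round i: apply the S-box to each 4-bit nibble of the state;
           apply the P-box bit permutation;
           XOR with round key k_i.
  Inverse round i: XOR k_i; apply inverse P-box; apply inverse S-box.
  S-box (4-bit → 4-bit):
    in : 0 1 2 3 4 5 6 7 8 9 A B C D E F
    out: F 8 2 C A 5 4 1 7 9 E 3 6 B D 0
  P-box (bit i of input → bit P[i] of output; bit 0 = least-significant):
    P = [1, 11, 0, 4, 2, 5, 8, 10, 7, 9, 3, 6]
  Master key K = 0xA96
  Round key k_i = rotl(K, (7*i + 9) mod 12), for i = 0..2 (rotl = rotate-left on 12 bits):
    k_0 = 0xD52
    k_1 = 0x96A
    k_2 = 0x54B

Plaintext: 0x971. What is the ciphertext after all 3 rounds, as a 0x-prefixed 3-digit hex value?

s_0 = plaintext = 0x971
s_1 = Round(s_0, k_0) = 0xD86
s_2 = Round(s_1, k_1) = 0xA8F
s_3 = Round(s_2, k_2) = 0x627

0x627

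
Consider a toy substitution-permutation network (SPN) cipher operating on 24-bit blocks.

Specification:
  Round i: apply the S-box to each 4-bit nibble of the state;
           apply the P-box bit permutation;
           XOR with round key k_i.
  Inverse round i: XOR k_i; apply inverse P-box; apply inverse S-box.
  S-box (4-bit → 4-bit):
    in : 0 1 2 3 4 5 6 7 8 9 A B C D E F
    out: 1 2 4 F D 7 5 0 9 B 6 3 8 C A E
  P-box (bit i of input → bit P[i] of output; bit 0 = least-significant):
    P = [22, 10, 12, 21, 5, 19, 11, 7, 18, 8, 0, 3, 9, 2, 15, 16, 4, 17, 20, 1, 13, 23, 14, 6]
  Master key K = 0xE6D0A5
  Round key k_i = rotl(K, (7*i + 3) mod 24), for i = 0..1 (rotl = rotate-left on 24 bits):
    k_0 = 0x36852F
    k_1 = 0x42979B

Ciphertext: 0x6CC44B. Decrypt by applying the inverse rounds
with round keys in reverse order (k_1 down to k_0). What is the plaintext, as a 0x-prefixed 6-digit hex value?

s_0 = ciphertext = 0x6CC44B
s_1 = InvRound(s_0, k_1) = 0xDB0BED
s_2 = InvRound(s_1, k_0) = 0xEC40F9

0xEC40F9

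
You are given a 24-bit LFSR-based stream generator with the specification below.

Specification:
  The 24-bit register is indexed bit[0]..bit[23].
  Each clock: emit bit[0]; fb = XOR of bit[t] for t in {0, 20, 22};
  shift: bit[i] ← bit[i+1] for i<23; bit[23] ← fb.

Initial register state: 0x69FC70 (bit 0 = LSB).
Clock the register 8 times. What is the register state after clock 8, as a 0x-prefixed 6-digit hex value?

reg_0 = 0x69FC70
clock 1: out=0, reg = 0xB4FE38
clock 2: out=0, reg = 0xDA7F1C
clock 3: out=0, reg = 0x6D3F8E
clock 4: out=0, reg = 0xB69FC7
clock 5: out=1, reg = 0x5B4FE3
clock 6: out=1, reg = 0xADA7F1
clock 7: out=1, reg = 0xD6D3F8
clock 8: out=0, reg = 0x6B69FC

0x6B69FC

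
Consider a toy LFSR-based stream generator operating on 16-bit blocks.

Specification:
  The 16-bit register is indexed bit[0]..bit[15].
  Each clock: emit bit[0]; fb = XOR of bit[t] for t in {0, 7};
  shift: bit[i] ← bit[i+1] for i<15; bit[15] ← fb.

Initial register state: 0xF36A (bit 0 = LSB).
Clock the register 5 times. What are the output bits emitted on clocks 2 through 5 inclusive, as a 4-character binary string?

reg_0 = 0xF36A
clock 1: out=0, reg = 0x79B5
clock 2: out=1, reg = 0x3CDA
clock 3: out=0, reg = 0x9E6D
clock 4: out=1, reg = 0xCF36
clock 5: out=0, reg = 0x679B

1010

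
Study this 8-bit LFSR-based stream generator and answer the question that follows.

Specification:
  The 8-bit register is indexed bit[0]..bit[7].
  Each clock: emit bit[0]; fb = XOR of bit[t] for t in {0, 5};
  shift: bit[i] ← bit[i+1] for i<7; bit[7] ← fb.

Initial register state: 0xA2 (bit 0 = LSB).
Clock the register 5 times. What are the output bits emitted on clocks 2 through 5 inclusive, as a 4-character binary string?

1000

reg_0 = 0xA2
clock 1: out=0, reg = 0xD1
clock 2: out=1, reg = 0xE8
clock 3: out=0, reg = 0xF4
clock 4: out=0, reg = 0xFA
clock 5: out=0, reg = 0xFD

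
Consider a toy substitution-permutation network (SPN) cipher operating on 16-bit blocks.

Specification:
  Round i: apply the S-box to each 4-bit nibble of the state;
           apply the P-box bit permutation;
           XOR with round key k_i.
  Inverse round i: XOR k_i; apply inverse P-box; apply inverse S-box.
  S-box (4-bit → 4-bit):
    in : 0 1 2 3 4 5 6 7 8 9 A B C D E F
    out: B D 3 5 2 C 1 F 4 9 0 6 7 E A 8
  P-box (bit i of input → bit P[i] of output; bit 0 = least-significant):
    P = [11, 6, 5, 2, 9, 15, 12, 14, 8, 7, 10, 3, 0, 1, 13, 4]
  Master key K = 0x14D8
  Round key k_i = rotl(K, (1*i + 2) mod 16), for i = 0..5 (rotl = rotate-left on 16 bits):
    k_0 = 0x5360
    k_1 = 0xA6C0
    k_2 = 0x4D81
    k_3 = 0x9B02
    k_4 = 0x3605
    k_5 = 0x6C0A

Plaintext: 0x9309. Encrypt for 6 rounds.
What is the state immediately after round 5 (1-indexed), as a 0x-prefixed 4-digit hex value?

s_0 = plaintext = 0x9309
s_1 = Round(s_0, k_0) = 0x9C75
s_2 = Round(s_1, k_1) = 0x7175
s_3 = Round(s_2, k_2) = 0xBABE
s_4 = Round(s_3, k_3) = 0x2B44
s_5 = Round(s_4, k_4) = 0xB2C6
s_6 = Round(s_5, k_5) = 0xD788

0xB2C6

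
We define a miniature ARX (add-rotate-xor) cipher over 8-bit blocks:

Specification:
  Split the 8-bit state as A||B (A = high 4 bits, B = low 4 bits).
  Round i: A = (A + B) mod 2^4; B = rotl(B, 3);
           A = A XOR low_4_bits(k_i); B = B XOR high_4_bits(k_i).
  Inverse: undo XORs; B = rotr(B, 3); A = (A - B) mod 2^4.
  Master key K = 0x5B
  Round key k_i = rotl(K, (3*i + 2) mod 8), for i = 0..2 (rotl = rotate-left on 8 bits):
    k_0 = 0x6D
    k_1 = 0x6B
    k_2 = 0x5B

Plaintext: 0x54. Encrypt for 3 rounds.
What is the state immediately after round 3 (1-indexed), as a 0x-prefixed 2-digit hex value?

s_0 = plaintext = 0x54
s_1 = Round(s_0, k_0) = 0x44
s_2 = Round(s_1, k_1) = 0x34
s_3 = Round(s_2, k_2) = 0xC7

0xC7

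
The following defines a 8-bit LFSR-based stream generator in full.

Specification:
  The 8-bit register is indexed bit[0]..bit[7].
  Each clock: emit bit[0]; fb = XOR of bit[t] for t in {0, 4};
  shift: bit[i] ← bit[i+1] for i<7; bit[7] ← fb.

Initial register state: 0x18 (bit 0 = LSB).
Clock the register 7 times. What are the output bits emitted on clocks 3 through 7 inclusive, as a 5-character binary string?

01100

reg_0 = 0x18
clock 1: out=0, reg = 0x8C
clock 2: out=0, reg = 0x46
clock 3: out=0, reg = 0x23
clock 4: out=1, reg = 0x91
clock 5: out=1, reg = 0x48
clock 6: out=0, reg = 0x24
clock 7: out=0, reg = 0x12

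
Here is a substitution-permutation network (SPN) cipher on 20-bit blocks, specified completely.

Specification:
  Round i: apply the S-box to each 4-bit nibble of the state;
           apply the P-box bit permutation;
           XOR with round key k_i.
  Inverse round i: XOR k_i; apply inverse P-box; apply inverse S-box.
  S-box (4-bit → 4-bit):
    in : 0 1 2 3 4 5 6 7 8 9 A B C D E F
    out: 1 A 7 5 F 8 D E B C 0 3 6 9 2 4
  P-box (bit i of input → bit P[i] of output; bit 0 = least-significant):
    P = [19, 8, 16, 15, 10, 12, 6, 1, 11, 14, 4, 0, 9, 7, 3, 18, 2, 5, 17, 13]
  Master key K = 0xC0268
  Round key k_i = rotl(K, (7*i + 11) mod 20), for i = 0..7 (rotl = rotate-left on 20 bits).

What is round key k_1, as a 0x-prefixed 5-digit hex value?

0x3009A

K = 0xC0268
k_0 = rotl(K, (7*0+11) mod 20) = rotl(K, 11) = 0x34601
k_1 = rotl(K, (7*1+11) mod 20) = rotl(K, 18) = 0x3009A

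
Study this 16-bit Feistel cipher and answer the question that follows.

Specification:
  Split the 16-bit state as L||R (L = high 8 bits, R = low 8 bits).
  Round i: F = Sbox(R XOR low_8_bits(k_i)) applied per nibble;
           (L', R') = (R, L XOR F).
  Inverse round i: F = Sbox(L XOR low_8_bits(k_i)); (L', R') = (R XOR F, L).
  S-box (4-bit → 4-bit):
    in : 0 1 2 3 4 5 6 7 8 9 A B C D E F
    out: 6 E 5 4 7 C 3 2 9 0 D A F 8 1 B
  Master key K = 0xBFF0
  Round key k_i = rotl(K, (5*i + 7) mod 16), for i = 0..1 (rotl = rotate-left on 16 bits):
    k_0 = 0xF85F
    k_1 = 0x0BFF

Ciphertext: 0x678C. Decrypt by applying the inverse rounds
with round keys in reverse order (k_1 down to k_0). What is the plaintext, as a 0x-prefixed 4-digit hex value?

s_0 = ciphertext = 0x678C
s_1 = InvRound(s_0, k_1) = 0x8567
s_2 = InvRound(s_1, k_0) = 0xEA85

0xEA85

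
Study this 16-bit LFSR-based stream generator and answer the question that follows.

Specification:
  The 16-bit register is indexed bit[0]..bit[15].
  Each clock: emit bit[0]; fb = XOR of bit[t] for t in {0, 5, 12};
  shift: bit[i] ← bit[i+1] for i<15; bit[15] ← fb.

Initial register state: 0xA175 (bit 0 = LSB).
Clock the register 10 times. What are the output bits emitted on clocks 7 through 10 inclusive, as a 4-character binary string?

reg_0 = 0xA175
clock 1: out=1, reg = 0x50BA
clock 2: out=0, reg = 0x285D
clock 3: out=1, reg = 0x942E
clock 4: out=0, reg = 0x4A17
clock 5: out=1, reg = 0xA50B
clock 6: out=1, reg = 0xD285
clock 7: out=1, reg = 0x6942
clock 8: out=0, reg = 0x34A1
clock 9: out=1, reg = 0x9A50
clock 10: out=0, reg = 0xCD28

1010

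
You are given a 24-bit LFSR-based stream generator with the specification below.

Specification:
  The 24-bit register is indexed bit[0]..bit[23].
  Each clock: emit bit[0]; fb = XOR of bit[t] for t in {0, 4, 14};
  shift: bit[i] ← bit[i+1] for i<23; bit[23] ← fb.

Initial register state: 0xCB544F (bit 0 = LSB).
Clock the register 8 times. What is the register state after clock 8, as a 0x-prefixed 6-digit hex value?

reg_0 = 0xCB544F
clock 1: out=1, reg = 0x65AA27
clock 2: out=1, reg = 0xB2D513
clock 3: out=1, reg = 0xD96A89
clock 4: out=1, reg = 0x6CB544
clock 5: out=0, reg = 0x365AA2
clock 6: out=0, reg = 0x9B2D51
clock 7: out=1, reg = 0x4D96A8
clock 8: out=0, reg = 0x26CB54

0x26CB54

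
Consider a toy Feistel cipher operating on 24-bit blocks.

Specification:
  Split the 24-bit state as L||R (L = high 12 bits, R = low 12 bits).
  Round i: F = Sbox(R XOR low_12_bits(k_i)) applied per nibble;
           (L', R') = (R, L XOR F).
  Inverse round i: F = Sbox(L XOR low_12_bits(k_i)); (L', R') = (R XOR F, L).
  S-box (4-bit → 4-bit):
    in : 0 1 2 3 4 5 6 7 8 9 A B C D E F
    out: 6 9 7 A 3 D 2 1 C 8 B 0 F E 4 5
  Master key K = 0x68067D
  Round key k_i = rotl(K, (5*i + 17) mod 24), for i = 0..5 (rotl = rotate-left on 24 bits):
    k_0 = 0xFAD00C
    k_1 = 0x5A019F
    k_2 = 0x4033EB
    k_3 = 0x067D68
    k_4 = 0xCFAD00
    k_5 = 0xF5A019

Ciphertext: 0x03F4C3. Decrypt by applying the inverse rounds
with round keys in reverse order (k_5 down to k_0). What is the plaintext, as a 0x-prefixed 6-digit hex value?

0x6C354B

s_0 = ciphertext = 0x03F4C3
s_1 = InvRound(s_0, k_5) = 0x2B103F
s_2 = InvRound(s_1, k_4) = 0x5362B1
s_3 = InvRound(s_2, k_3) = 0xE65536
s_4 = InvRound(s_3, k_2) = 0xBF2E65
s_5 = InvRound(s_4, k_1) = 0x54BBF2
s_6 = InvRound(s_5, k_0) = 0x6C354B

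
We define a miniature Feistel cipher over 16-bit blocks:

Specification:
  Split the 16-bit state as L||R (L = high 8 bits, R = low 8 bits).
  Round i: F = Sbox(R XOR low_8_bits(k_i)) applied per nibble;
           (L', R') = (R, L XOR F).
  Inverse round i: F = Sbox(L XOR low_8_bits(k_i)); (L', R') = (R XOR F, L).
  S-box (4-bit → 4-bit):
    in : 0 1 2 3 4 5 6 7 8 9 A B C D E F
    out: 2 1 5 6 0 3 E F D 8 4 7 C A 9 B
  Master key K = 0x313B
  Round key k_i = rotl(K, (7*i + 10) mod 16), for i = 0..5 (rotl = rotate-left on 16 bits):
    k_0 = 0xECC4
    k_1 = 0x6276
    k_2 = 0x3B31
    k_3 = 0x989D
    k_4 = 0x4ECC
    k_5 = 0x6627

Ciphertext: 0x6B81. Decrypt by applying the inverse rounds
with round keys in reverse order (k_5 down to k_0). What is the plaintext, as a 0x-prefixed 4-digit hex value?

s_0 = ciphertext = 0x6B81
s_1 = InvRound(s_0, k_5) = 0x8D6B
s_2 = InvRound(s_1, k_4) = 0x6A8D
s_3 = InvRound(s_2, k_3) = 0x326A
s_4 = InvRound(s_3, k_2) = 0x4C32
s_5 = InvRound(s_4, k_1) = 0x564C
s_6 = InvRound(s_5, k_0) = 0xC956

0xC956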